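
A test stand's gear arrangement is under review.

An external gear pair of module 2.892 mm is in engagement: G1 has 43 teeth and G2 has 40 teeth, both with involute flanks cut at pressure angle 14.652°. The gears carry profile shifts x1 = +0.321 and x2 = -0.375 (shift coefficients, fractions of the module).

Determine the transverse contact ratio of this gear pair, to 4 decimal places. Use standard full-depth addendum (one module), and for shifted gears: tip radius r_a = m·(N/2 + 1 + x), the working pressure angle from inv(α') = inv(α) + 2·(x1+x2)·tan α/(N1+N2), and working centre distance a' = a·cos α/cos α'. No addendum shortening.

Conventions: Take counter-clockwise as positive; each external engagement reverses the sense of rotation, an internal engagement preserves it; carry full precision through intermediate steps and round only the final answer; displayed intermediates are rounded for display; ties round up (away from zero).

class = single-mesh tooth geometry [involute pair 43T × 40T, m = 2.892]
base radii: r_b1 = 60.155972, r_b2 = 55.959043
tip radii: r_a1 = 65.998332, r_a2 = 59.647500
inv(α') = inv(14.652°) + 2·(+0.321-0.375)·tan α/(43+40) = 0.00538403  ⇒  α' = 14.36085°
a' = a·cos α / cos α' = 120.0180·cos 14.652°/cos 14.36085° = 119.860305
action lengths: √(r_a1²−r_b1²) = 27.148461, √(r_a2²−r_b2²) = 20.649691
base pitch p_b = π·m·cos α = 8.790026
CR = (27.148461 + 20.649691 − 119.860305·sin 14.36085°)/8.790026 = 2.055676
contact ratio ≈ 2.0557

2.0557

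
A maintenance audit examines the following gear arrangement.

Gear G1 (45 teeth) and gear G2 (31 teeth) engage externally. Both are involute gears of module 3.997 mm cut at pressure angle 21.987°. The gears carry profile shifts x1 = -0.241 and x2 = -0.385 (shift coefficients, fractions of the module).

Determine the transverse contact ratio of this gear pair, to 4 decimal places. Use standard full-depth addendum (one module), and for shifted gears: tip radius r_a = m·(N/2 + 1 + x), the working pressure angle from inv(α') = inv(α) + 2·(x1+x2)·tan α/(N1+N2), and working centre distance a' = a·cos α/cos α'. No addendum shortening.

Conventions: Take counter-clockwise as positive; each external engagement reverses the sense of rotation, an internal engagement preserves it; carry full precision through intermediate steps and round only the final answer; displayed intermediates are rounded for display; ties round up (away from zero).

1.7931

topology: single-mesh involute geometry — m = 3.997, 45T/31T pair
base radii: r_b1 = 83.391604, r_b2 = 57.447549
tip radii: r_a1 = 92.966223, r_a2 = 64.411655
inv(α') = inv(21.987°) + 2·(-0.241-0.385)·tan α/(45+31) = 0.01336532  ⇒  α' = 19.30880°
a' = a·cos α / cos α' = 151.8860·cos 21.987°/cos 19.30880° = 149.233514
action lengths: √(r_a1²−r_b1²) = 41.092080, √(r_a2²−r_b2²) = 29.131433
base pitch p_b = π·m·cos α = 11.643664
CR = (41.092080 + 29.131433 − 149.233514·sin 19.30880°)/11.643664 = 1.793082
contact ratio ≈ 1.7931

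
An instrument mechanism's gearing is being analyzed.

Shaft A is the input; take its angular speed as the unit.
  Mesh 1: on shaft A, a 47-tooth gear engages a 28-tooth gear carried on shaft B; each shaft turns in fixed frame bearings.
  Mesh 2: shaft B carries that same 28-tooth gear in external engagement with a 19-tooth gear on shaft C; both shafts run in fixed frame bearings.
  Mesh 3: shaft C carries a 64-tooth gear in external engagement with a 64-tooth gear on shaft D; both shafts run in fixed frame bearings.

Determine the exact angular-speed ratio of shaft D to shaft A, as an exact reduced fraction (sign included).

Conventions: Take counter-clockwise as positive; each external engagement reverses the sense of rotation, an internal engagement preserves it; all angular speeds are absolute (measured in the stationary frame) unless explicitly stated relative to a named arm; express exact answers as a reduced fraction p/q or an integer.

class = fixed-axis compound train [3 meshes; 3 ratios multiply, 3 sense flips]
mesh 1 [47T→28T]: running ratio 47/28, sense −
mesh 2 [28T→19T]: running ratio 47/19, sense +
mesh 3 [64T→64T]: running ratio 47/19, sense −
ω_out/ω_in = -47/19

-47/19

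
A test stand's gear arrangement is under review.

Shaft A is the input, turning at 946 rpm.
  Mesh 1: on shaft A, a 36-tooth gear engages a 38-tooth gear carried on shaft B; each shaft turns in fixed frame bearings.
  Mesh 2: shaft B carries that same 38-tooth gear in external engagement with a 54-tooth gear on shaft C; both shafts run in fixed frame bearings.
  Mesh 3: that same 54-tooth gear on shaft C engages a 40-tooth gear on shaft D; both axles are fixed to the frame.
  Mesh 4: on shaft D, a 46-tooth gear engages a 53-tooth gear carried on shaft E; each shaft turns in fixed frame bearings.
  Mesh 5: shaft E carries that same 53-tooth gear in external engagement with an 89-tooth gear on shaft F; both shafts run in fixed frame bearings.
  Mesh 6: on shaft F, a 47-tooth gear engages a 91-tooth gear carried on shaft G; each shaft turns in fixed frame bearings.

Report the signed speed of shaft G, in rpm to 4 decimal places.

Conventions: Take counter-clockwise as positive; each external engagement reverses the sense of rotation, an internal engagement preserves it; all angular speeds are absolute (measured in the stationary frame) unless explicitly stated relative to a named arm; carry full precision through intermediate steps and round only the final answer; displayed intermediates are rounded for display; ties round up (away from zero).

topology: fixed-axis compound train — 6 meshes, A→G
mesh 1 [36T→38T]: ω = 946.0000×36/38 = 896.2105 rpm, sense flips to −
mesh 2 [38T→54T]: ω = 896.2105×38/54 = 630.6667 rpm, sense flips to +
mesh 3 [54T→40T]: ω = 630.6667×54/40 = 851.4000 rpm, sense flips to −
mesh 4 [46T→53T]: ω = 851.4000×46/53 = 738.9509 rpm, sense flips to +
mesh 5 [53T→89T]: ω = 738.9509×53/89 = 440.0494 rpm, sense flips to −
mesh 6 [47T→91T]: ω = 440.0494×47/91 = 227.2783 rpm, sense flips to +
signed output speed = +227.2783 rpm

+227.2783 rpm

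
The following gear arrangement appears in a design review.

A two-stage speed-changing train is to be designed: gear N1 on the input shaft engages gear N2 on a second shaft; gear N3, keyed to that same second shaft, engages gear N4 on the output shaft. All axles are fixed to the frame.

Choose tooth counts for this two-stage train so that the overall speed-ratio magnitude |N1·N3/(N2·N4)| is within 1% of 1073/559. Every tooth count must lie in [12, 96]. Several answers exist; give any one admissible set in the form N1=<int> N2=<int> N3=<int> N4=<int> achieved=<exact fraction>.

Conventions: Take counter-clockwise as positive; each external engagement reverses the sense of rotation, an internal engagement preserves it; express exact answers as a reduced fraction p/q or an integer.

N1=29 N2=13 N3=37 N4=43 achieved=1073/559

2-stage fixed-axis compound train for ratio 1073/559
target = 1073/559 in lowest terms: an exact hit needs N1·N3 = k·1073 and N2·N4 = k·559 for one integer k, every count in [12, 96]; additionally prefer no 1:1 stage (N1 ≠ N2, N3 ≠ N4)
k = 1: N1·N3 = 1073 = 29·37, N2·N4 = 559 = 13·43
achieved = 29·37/(13·43) = 1073/559; |achieved − target| = 0 ≤ 1073/55900 ✓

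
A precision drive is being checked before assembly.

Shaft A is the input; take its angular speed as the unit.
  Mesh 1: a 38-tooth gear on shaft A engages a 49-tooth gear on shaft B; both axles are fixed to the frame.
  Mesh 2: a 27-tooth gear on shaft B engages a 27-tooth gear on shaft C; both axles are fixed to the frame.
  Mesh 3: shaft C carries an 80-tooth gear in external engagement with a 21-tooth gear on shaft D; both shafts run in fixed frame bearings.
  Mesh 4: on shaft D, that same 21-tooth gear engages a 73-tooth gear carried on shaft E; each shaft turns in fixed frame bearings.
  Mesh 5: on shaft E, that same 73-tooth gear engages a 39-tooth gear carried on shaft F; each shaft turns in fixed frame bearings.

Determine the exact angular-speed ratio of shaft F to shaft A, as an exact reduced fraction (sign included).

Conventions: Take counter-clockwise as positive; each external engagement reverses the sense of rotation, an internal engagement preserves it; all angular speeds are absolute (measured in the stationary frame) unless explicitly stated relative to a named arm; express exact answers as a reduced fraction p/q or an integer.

-3040/1911

class = fixed-axis compound train [5 meshes; 5 ratios multiply, 5 sense flips]
mesh 1 [38T→49T]: running ratio 38/49, sense −
mesh 2 [27T→27T]: running ratio 38/49, sense +
mesh 3 [80T→21T]: running ratio 3040/1029, sense −
mesh 4 [21T→73T]: running ratio 3040/3577, sense +
mesh 5 [73T→39T]: running ratio 3040/1911, sense −
ω_out/ω_in = -3040/1911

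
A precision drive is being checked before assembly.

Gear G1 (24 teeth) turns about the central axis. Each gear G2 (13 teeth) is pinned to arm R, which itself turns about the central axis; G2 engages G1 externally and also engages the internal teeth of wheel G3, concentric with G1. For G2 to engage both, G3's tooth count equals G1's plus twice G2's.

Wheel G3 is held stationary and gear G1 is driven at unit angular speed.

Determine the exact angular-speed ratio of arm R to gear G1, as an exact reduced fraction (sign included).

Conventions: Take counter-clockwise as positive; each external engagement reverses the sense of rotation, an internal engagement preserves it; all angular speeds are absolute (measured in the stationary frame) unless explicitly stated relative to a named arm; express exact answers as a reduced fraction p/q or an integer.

recognized (axles ride arm R): planetary set, 24/13/50 teeth
ring teeth: 24 + 2·13 = 50
24(ω_sun−ω_arm) = −50(ω_ring−ω_arm),  ω_ring = 0, ω_sun = 1
24(1−ω_arm) = −50(0−ω_arm)  ⇒  74·ω_arm = 24  ⇒  ω_arm = 12/37
ω_out/ω_in = 12/37

12/37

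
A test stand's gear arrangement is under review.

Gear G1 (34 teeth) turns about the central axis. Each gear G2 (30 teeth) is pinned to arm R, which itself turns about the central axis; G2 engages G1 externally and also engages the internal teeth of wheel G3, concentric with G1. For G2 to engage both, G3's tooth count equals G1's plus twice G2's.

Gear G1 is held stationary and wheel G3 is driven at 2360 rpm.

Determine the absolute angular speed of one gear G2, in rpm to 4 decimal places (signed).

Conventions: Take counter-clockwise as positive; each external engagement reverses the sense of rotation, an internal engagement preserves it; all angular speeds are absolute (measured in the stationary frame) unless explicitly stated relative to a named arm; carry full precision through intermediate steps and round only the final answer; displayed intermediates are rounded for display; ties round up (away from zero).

+3697.3333 rpm

planetary set (34T centre, 30T on arm, 94T internal) — Willis relation
normalise by the input: solve with ω_ring = 1, then scale by 2360 rpm
ring teeth: 34 + 2·30 = 94
34(ω_sun−ω_arm) = −94(ω_ring−ω_arm),  ω_sun = 0, ω_ring = 1
34(0−ω_arm) = −94(1−ω_arm)  ⇒  128·ω_arm = 94  ⇒  ω_arm = 47/64
sun–planet mesh: 34·(0−47/64) = −30·(ω_p−ω_arm)  ⇒  ω_p−ω_arm = 799/960
ω_p = 47/64 + 799/960 = 47/30
scale: ω_p = 47/30 × 2360 rpm = +3697.3333 rpm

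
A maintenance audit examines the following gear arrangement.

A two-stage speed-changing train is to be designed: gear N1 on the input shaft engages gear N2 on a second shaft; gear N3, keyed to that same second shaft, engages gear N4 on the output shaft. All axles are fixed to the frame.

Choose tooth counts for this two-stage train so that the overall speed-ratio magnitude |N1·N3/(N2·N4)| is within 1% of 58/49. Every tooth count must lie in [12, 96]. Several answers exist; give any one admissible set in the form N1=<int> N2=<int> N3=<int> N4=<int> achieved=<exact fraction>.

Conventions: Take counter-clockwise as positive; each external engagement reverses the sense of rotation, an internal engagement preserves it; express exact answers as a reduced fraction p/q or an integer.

N1=12 N2=14 N3=29 N4=21 achieved=58/49

design class (target 58/49): fixed-axis compound train
target = 58/49 in lowest terms: an exact hit needs N1·N3 = k·58 and N2·N4 = k·49 for one integer k, every count in [12, 96]; additionally prefer no 1:1 stage (N1 ≠ N2, N3 ≠ N4)
k = 1…5: no 1:1-free in-range split of k·58 and k·49 into factor pairs; take k = 6
k = 6: N1·N3 = 348 = 12·29, N2·N4 = 294 = 14·21
achieved = 12·29/(14·21) = 58/49; |achieved − target| = 0 ≤ 29/2450 ✓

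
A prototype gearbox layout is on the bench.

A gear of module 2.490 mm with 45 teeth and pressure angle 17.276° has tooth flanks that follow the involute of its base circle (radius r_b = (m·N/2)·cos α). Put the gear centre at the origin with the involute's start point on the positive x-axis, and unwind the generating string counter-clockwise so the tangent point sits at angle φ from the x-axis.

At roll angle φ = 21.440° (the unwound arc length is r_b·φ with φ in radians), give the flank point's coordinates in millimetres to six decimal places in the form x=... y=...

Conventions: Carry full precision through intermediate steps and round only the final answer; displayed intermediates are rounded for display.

x=57.112828 y=0.921350

topology: single-mesh involute geometry — m = 2.490, N = 45
pitch radius r_p = m·N/2 = 2.490·45/2 = 56.025000
base radius r_b = r_p·cos α = 56.025000·cos 17.276° = 53.497448
roll angle φ = 21.440° = 0.37419859 rad
x = r_b·(cos φ + φ·sin φ) = 57.112828
y = r_b·(sin φ − φ·cos φ) = 0.921350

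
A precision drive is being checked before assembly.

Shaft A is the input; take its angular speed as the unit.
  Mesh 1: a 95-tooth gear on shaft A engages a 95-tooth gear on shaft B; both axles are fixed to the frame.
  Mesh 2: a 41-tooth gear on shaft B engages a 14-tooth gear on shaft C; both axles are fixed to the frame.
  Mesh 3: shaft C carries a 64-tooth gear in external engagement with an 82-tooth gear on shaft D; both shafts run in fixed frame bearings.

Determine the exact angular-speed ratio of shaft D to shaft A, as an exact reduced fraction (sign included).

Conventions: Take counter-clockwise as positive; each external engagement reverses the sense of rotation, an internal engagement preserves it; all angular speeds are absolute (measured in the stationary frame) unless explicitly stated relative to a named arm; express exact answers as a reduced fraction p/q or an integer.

-16/7

class = fixed-axis compound train [3 meshes; 3 ratios multiply, 3 sense flips]
mesh 1 [95T→95T]: running ratio 1, sense −
mesh 2 [41T→14T]: running ratio 41/14, sense +
mesh 3 [64T→82T]: running ratio 16/7, sense −
ω_out/ω_in = -16/7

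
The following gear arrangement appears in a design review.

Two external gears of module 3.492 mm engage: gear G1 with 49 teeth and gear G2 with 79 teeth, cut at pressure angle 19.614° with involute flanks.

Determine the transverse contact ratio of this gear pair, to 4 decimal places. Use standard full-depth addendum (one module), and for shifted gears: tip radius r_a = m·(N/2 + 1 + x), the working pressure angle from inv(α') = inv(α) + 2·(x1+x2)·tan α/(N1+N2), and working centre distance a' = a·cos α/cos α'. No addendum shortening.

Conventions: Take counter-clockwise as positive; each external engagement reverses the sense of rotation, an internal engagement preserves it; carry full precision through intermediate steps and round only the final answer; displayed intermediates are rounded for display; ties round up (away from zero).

topology: single-mesh involute geometry — m = 3.492, 49T/79T pair
base radii: r_b1 = 80.589768, r_b2 = 129.930443
tip radii: r_a1 = 89.046000, r_a2 = 141.426000
no profile shift: α' = α, a' = a
action lengths: √(r_a1²−r_b1²) = 37.874521, √(r_a2²−r_b2²) = 55.851531
base pitch p_b = π·m·cos α = 10.333887
CR = (37.874521 + 55.851531 − 223.488000·sin 19.61400°)/10.333887 = 1.810085
contact ratio ≈ 1.8101

1.8101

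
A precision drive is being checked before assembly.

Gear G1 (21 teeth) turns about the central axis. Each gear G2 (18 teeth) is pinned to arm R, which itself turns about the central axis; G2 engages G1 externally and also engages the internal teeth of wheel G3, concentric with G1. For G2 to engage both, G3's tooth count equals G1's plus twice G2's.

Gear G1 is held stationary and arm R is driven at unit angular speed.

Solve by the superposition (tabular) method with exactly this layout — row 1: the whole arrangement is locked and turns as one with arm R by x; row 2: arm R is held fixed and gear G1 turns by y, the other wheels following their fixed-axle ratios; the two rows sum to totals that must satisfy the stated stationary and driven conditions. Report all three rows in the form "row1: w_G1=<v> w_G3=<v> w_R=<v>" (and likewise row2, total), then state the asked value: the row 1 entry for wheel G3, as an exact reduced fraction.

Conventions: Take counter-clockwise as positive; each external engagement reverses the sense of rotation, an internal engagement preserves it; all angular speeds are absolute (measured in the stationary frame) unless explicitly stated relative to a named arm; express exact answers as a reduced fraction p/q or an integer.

row1: w_G1=1 w_G3=1 w_R=1
row2: w_G1=-1 w_G3=7/19 w_R=0
total: w_G1=0 w_G3=26/19 w_R=1
asked value: 1

recognized (axles ride arm R): planetary set, 21/18/57 teeth
row 1: whole set turns with the arm by x
row 2 (arm held, sun turns y): ω_ring = −(21/57)·y, ω_arm = 0
boundary: total ω_sun = x + y = 0 and total ω_arm = x = 1  ⇒  y = -1, x = 1
row 2 ring = −(21/57)·(-1) = 7/19
totals (row 1 + row 2): sun 1 + (-1) = 0, ring 1 + 7/19 = 26/19, arm 1 + 0 = 1
asked cell (row1, ring) = 1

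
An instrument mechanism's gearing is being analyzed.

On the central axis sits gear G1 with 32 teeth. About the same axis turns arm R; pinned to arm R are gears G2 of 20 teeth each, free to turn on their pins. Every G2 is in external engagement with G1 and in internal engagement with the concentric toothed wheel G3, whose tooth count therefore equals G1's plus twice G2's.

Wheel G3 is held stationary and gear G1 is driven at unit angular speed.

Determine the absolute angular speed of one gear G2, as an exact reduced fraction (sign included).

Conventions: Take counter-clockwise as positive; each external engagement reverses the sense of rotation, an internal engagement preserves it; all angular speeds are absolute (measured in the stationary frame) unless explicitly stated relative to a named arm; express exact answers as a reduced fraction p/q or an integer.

planetary set (32T centre, 20T on arm, 72T internal) — Willis relation
ring teeth: 32 + 2·20 = 72
32(ω_sun−ω_arm) = −72(ω_ring−ω_arm),  ω_ring = 0, ω_sun = 1
32(1−ω_arm) = −72(0−ω_arm)  ⇒  104·ω_arm = 32  ⇒  ω_arm = 4/13
sun–planet mesh: 32·(1−4/13) = −20·(ω_p−ω_arm)  ⇒  ω_p−ω_arm = -72/65
ω_p = 4/13 − 72/65 = -4/5
exact speed ratio = -4/5

-4/5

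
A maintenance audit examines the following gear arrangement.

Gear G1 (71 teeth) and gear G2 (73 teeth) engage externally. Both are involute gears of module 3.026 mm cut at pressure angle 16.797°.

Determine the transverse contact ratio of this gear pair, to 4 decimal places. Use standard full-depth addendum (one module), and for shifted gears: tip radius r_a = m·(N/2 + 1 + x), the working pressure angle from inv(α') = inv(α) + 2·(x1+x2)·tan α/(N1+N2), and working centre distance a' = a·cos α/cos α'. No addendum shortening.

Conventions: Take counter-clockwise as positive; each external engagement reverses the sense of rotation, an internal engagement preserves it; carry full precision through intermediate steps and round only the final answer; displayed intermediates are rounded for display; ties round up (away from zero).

2.0341

topology: single-mesh involute geometry — m = 3.026, 71T/73T pair
base radii: r_b1 = 102.839758, r_b2 = 105.736653
tip radii: r_a1 = 110.449000, r_a2 = 113.475000
no profile shift: α' = α, a' = a
action lengths: √(r_a1²−r_b1²) = 40.286050, √(r_a2²−r_b2²) = 41.186599
base pitch p_b = π·m·cos α = 9.100863
CR = (40.286050 + 41.186599 − 217.872000·sin 16.79700°)/9.100863 = 2.034053
contact ratio ≈ 2.0341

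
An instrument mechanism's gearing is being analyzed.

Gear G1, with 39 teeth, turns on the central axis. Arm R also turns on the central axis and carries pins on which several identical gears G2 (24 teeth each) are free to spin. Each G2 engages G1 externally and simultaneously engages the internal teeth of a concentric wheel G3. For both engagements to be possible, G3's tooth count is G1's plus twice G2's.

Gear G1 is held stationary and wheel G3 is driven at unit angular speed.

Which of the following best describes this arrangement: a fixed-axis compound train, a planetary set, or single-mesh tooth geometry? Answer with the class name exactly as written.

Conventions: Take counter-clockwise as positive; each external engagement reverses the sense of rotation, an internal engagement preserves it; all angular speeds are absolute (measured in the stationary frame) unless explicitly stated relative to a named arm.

planetary set (39T centre, 24T on arm, 87T internal) — Willis relation
classification: planetary set

planetary set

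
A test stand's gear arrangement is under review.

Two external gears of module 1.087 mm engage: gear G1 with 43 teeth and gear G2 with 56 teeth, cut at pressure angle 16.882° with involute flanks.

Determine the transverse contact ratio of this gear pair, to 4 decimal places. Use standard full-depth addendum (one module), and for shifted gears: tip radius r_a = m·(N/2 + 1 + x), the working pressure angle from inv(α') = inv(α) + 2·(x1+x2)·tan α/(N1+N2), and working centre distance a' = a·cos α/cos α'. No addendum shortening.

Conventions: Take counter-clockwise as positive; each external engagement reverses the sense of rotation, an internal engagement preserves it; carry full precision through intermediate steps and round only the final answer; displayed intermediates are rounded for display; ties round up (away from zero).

1.9395

topology: single-mesh involute geometry — m = 1.087, 43T/56T pair
base radii: r_b1 = 22.363345, r_b2 = 29.124356
tip radii: r_a1 = 24.457500, r_a2 = 31.523000
no profile shift: α' = α, a' = a
action lengths: √(r_a1²−r_b1²) = 9.902025, √(r_a2²−r_b2²) = 12.061152
base pitch p_b = π·m·cos α = 3.267745
CR = (9.902025 + 12.061152 − 53.806500·sin 16.88200°)/3.267745 = 1.939467
contact ratio ≈ 1.9395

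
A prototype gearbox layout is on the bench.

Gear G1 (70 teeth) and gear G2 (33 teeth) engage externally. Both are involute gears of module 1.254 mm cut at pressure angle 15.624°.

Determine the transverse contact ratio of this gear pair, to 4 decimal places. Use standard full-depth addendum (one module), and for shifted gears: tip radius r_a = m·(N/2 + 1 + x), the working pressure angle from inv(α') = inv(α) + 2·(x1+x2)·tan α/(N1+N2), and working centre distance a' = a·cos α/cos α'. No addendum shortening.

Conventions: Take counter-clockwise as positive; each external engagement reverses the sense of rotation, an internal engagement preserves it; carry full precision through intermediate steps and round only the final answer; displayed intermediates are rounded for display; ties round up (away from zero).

2.0177

single-mesh involute tooth geometry (70T engaging 33T at module 1.254)
base radii: r_b1 = 42.268257, r_b2 = 19.926464
tip radii: r_a1 = 45.144000, r_a2 = 21.945000
no profile shift: α' = α, a' = a
action lengths: √(r_a1²−r_b1²) = 15.854815, √(r_a2²−r_b2²) = 9.193424
base pitch p_b = π·m·cos α = 3.793990
CR = (15.854815 + 9.193424 − 64.581000·sin 15.62400°)/3.793990 = 2.017685
contact ratio ≈ 2.0177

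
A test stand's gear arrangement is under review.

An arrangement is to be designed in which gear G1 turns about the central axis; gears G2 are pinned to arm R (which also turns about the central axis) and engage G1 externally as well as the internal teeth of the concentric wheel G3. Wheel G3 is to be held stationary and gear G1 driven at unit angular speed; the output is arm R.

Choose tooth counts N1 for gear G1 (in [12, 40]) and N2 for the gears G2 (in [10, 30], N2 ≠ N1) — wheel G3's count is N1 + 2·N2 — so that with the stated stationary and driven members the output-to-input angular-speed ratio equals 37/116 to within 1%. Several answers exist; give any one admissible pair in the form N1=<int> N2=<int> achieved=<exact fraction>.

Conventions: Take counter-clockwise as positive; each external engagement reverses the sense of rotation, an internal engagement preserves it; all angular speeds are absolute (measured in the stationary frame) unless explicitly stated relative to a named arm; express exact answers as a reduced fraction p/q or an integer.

N1=37 N2=21 achieved=37/116

topology: planetary set — design target 37/116, arm = carrier (Willis)
Willis with ω_ring = 0: ω_arm/ω_sun = N1/(N1+N3); set equal to 37/116  ⇒  N3/N1 = 1/(37/116) − 1 = 79/37
N3 = N1 + 2·N2  ⇒  N2/N1 = (N3/N1 − 1)/2 = (79/37 − 1)/2 = 21/37
smallest multiple with N1 ≥ 12 and N2 ≥ 10: k = 1  ⇒  N1 = 1·37 = 37, N2 = 1·21 = 21 (N1 ≤ 40, N2 ≤ 30, N2 ≠ N1 ✓), N3 = 37 + 2·21 = 79
check: N1/(N1+N3) with N1 = 37, N3 = 79 gives 37/116; |achieved − target| = 0 ≤ 37/11600 ✓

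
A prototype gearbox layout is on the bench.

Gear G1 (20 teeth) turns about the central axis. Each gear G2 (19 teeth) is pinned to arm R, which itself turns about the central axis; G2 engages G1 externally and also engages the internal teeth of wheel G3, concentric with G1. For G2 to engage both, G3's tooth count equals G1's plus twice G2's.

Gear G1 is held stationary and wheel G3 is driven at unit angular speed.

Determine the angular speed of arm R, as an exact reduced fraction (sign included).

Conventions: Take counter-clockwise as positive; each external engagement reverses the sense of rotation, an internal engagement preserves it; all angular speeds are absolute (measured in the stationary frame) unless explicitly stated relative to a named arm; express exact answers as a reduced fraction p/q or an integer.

29/39

recognized (axles ride arm R): planetary set, 20/19/58 teeth
ring teeth: 20 + 2·19 = 58
20(ω_sun−ω_arm) = −58(ω_ring−ω_arm),  ω_sun = 0, ω_ring = 1
20(0−ω_arm) = −58(1−ω_arm)  ⇒  78·ω_arm = 58  ⇒  ω_arm = 29/39
exact speed ratio = 29/39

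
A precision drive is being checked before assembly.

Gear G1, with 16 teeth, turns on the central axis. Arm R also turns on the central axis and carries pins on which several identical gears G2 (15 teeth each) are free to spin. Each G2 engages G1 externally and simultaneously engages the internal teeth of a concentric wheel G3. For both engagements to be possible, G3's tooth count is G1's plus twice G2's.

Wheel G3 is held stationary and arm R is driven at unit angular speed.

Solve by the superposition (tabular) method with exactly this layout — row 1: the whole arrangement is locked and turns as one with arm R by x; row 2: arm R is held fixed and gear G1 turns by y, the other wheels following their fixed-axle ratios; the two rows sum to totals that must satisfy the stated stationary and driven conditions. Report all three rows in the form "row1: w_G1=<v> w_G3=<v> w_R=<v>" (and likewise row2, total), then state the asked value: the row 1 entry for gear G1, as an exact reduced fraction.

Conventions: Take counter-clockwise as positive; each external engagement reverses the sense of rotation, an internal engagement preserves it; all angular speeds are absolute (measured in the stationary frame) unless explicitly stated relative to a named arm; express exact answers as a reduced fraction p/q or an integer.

row1: w_G1=1 w_G3=1 w_R=1
row2: w_G1=23/8 w_G3=-1 w_R=0
total: w_G1=31/8 w_G3=0 w_R=1
asked value: 1

planetary set (16T centre, 15T on arm, 46T internal) — Willis relation
row 1 — lock + rotate with arm: ω_sun = ω_ring = ω_arm = x
row 2 — arm fixed, fixed-axis ratios: sun y, ring −(16/46)·y, arm 0
boundary: total ω_ring = x − (16/46)·y = 0 and total ω_arm = x = 1  ⇒  y = 23/8, x = 1
row 2 ring = −(16/46)·23/8 = -1
totals (row 1 + row 2): sun 1 + 23/8 = 31/8, ring 1 + (-1) = 0, arm 1 + 0 = 1
asked cell (row1, sun) = 1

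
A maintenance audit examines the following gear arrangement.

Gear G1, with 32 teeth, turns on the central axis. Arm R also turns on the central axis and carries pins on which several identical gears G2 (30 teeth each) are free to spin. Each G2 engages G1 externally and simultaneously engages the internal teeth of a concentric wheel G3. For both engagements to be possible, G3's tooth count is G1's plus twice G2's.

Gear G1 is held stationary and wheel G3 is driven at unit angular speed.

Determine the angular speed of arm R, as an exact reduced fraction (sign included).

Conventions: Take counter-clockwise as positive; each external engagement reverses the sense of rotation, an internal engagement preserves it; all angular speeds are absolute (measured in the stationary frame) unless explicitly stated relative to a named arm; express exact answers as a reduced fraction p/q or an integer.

topology: planetary set — G1 32T / G2 30T / G3 92T, arm = carrier (Willis)
ring teeth: 32 + 2·30 = 92
32(ω_sun−ω_arm) = −92(ω_ring−ω_arm),  ω_sun = 0, ω_ring = 1
32(0−ω_arm) = −92(1−ω_arm)  ⇒  124·ω_arm = 92  ⇒  ω_arm = 23/31
exact speed ratio = 23/31

23/31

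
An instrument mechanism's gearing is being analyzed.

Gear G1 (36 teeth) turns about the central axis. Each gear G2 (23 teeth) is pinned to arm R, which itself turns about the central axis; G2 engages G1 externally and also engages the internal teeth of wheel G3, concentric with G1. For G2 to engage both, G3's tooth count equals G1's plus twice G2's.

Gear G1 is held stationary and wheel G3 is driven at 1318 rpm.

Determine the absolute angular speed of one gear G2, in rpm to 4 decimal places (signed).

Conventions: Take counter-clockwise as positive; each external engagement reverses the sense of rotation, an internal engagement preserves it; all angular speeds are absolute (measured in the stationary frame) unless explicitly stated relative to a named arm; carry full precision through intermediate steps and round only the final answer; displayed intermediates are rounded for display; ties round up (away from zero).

+2349.4783 rpm

class = planetary set [G3 = 36+2·23 = 82; Willis about the carrier]
normalise by the input: solve with ω_ring = 1, then scale by 1318 rpm
ring teeth: 36 + 2·23 = 82
36(ω_sun−ω_arm) = −82(ω_ring−ω_arm),  ω_sun = 0, ω_ring = 1
36(0−ω_arm) = −82(1−ω_arm)  ⇒  118·ω_arm = 82  ⇒  ω_arm = 41/59
sun–planet mesh: 36·(0−41/59) = −23·(ω_p−ω_arm)  ⇒  ω_p−ω_arm = 1476/1357
ω_p = 41/59 + 1476/1357 = 41/23
scale: ω_p = 41/23 × 1318 rpm = +2349.4783 rpm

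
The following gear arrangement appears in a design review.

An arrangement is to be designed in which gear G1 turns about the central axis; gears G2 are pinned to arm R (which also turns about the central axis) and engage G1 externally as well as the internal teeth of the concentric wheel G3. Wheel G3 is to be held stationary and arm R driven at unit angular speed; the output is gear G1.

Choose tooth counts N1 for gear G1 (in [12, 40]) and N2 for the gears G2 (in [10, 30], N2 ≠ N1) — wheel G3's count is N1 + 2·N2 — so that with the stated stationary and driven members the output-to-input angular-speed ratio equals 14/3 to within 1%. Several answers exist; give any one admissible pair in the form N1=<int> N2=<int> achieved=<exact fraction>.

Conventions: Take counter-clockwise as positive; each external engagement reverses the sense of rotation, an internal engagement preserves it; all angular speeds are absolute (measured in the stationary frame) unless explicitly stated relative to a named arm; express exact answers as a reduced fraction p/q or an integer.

planetary set to be sized for 14/3 (Willis relation)
Willis with ω_ring = 0: ω_sun/ω_arm = (N1+N3)/N1; set equal to 14/3  ⇒  N3/N1 = 14/3 − 1 = 11/3
N3 = N1 + 2·N2  ⇒  N2/N1 = (N3/N1 − 1)/2 = (11/3 − 1)/2 = 4/3
smallest multiple with N1 ≥ 12 and N2 ≥ 10: k = 4  ⇒  N1 = 4·3 = 12, N2 = 4·4 = 16 (N1 ≤ 40, N2 ≤ 30, N2 ≠ N1 ✓), N3 = 12 + 2·16 = 44
check: (N1+N3)/N1 with N1 = 12, N3 = 44 gives 14/3; |achieved − target| = 0 ≤ 7/150 ✓

N1=12 N2=16 achieved=14/3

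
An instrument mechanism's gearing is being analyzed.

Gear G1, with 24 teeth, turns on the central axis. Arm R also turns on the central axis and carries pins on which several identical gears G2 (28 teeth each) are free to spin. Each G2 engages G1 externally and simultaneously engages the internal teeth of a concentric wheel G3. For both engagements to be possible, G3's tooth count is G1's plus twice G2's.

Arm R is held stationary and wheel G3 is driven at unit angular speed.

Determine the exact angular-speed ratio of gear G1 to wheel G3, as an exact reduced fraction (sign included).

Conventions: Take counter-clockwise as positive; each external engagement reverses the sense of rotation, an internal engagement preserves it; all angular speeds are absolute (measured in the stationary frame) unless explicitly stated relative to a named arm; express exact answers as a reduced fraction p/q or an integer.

-10/3

recognized (axles ride arm R): planetary set, 24/28/80 teeth
ring teeth: 24 + 2·28 = 80
24(ω_sun−ω_arm) = −80(ω_ring−ω_arm),  ω_arm = 0, ω_ring = 1
ω_sun = 0 − (80/24)(1−0) = -10/3
ω_out/ω_in = -10/3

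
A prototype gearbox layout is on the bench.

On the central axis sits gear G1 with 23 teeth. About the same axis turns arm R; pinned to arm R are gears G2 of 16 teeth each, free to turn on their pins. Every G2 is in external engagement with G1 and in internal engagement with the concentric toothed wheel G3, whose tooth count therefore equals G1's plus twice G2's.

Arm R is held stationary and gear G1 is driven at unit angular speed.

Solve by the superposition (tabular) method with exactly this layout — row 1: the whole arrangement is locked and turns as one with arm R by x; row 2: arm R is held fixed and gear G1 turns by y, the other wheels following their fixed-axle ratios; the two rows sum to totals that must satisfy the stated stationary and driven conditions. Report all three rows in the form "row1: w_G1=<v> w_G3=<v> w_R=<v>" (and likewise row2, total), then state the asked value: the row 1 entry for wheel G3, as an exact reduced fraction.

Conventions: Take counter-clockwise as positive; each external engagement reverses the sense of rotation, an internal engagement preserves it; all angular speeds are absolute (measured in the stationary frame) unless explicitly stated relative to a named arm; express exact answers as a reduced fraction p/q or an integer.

recognized (axles ride arm R): planetary set, 23/16/55 teeth
superposition row 1 [locked train]: every member turns x
row 2 (arm held, sun turns y): ω_ring = −(23/55)·y, ω_arm = 0
boundary: total ω_arm = x = 0 and total ω_sun = x + y = 1  ⇒  y = 1, x = 0
row 2 ring = −(23/55)·1 = -23/55
totals (row 1 + row 2): sun 0 + 1 = 1, ring 0 + (-23/55) = -23/55, arm 0 + 0 = 0
asked cell (row1, ring) = 0

row1: w_G1=0 w_G3=0 w_R=0
row2: w_G1=1 w_G3=-23/55 w_R=0
total: w_G1=1 w_G3=-23/55 w_R=0
asked value: 0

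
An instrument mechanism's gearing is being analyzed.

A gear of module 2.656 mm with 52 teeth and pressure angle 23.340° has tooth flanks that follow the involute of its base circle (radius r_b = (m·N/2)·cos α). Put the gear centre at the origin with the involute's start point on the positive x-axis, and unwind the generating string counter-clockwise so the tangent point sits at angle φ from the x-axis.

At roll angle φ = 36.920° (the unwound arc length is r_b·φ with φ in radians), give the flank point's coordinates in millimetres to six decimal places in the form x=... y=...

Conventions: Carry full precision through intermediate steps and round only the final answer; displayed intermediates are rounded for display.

topology: single-mesh involute geometry — m = 2.656, N = 52
pitch radius r_p = m·N/2 = 2.656·52/2 = 69.056000
base radius r_b = r_p·cos α = 69.056000·cos 23.340° = 63.405149
roll angle φ = 36.920° = 0.64437556 rad
x = r_b·(cos φ + φ·sin φ) = 75.233442
y = r_b·(sin φ − φ·cos φ) = 5.423497

x=75.233442 y=5.423497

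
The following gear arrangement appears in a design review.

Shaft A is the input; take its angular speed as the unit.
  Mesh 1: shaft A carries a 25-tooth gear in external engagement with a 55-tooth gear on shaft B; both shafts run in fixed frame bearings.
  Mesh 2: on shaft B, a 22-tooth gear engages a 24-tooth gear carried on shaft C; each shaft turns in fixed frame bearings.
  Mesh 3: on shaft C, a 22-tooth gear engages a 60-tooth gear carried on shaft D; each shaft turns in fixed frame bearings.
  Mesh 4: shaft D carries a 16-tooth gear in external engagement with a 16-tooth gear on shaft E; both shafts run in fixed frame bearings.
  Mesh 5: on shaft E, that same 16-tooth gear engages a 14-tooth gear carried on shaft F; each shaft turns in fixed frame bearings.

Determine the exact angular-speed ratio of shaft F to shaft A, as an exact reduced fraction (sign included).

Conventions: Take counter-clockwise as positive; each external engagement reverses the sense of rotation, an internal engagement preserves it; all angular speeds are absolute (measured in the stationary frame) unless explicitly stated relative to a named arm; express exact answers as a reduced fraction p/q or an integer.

class = fixed-axis compound train [5 meshes; 5 ratios multiply, 5 sense flips]
mesh 1 [25T→55T]: running ratio 5/11, sense −
mesh 2 [22T→24T]: running ratio 5/12, sense +
mesh 3 [22T→60T]: running ratio 11/72, sense −
mesh 4 [16T→16T]: running ratio 11/72, sense +
mesh 5 [16T→14T]: running ratio 11/63, sense −
ω_out/ω_in = -11/63

-11/63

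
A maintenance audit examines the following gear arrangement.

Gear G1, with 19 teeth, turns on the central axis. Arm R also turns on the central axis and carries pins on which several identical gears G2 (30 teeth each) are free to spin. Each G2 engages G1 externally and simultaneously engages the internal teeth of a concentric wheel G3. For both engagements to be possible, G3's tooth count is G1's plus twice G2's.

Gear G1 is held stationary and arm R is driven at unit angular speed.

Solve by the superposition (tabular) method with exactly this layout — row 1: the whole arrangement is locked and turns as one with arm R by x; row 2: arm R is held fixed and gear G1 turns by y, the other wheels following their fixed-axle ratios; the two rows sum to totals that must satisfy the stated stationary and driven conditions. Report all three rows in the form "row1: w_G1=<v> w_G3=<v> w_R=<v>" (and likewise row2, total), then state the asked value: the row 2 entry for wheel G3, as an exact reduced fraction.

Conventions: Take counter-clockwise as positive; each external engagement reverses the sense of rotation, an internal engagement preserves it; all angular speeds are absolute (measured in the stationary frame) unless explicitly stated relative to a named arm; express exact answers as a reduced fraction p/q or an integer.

planetary set (19T centre, 30T on arm, 79T internal) — Willis relation
row 1 — lock + rotate with arm: ω_sun = ω_ring = ω_arm = x
row 2 (arm held, sun turns y): ω_ring = −(19/79)·y, ω_arm = 0
boundary: total ω_sun = x + y = 0 and total ω_arm = x = 1  ⇒  y = -1, x = 1
row 2 ring = −(19/79)·(-1) = 19/79
totals (row 1 + row 2): sun 1 + (-1) = 0, ring 1 + 19/79 = 98/79, arm 1 + 0 = 1
asked cell (row2, ring) = 19/79

row1: w_G1=1 w_G3=1 w_R=1
row2: w_G1=-1 w_G3=19/79 w_R=0
total: w_G1=0 w_G3=98/79 w_R=1
asked value: 19/79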